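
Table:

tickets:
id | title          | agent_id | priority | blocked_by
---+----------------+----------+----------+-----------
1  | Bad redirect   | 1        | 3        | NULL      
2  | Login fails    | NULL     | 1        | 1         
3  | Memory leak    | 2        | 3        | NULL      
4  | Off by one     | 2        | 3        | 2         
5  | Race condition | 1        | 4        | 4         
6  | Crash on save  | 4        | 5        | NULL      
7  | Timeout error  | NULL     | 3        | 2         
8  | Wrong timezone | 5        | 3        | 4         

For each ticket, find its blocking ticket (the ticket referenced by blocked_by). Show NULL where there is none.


This is a self-join: tickets is joined to a second copy of itself, matching each row's blocked_by to another row's id. Use LEFT JOIN so rows with blocked_by=NULL are kept.
  - ticket 1 (Bad redirect): blocked_by=NULL -> NULL
  - ticket 2 (Login fails): blocked_by=1 -> Bad redirect
  - ticket 3 (Memory leak): blocked_by=NULL -> NULL
  - ticket 4 (Off by one): blocked_by=2 -> Login fails
  - ticket 5 (Race condition): blocked_by=4 -> Off by one
  - ticket 6 (Crash on save): blocked_by=NULL -> NULL
  - ticket 7 (Timeout error): blocked_by=2 -> Login fails
  - ticket 8 (Wrong timezone): blocked_by=4 -> Off by one

SQL:
SELECT a.title AS item, b.title AS blocked_by
FROM tickets a
LEFT JOIN tickets b ON a.blocked_by = b.id

Result:
item           | blocked_by  
---------------+-------------
Bad redirect   | NULL        
Login fails    | Bad redirect
Memory leak    | NULL        
Off by one     | Login fails 
Race condition | Off by one  
Crash on save  | NULL        
Timeout error  | Login fails 
Wrong timezone | Off by one  


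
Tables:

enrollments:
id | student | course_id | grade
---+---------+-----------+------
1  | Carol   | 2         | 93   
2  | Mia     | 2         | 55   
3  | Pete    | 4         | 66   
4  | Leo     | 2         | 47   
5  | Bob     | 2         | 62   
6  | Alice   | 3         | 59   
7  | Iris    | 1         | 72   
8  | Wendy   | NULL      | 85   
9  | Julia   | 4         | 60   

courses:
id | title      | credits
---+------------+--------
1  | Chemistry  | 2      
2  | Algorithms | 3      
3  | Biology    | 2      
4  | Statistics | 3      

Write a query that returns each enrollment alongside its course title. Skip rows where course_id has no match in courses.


INNER JOIN keeps only enrollments rows whose course_id matches an id in courses. Walk through each enrollment:
  - enrollment 1 (Carol): course_id=2 -> matches Algorithms
  - enrollment 2 (Mia): course_id=2 -> matches Algorithms
  - enrollment 3 (Pete): course_id=4 -> matches Statistics
  - enrollment 4 (Leo): course_id=2 -> matches Algorithms
  - enrollment 5 (Bob): course_id=2 -> matches Algorithms
  - enrollment 6 (Alice): course_id=3 -> matches Biology
  - enrollment 7 (Iris): course_id=1 -> matches Chemistry
  - enrollment 8 (Wendy): course_id=NULL, no match -> dropped
  - enrollment 9 (Julia): course_id=4 -> matches Statistics
So 1 of 9 rows is dropped.

SQL:
SELECT a.student, b.title AS course
FROM enrollments a
INNER JOIN courses b ON a.course_id = b.id

Result:
student | course    
--------+-----------
Carol   | Algorithms
Mia     | Algorithms
Pete    | Statistics
Leo     | Algorithms
Bob     | Algorithms
Alice   | Biology   
Iris    | Chemistry 
Julia   | Statistics


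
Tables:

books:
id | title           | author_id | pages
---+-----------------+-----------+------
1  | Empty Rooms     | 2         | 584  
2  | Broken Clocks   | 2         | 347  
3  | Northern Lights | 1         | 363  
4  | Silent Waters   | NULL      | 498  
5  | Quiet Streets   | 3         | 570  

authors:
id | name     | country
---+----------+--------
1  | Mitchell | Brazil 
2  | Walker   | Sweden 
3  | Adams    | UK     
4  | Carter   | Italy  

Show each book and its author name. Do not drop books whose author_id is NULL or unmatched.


LEFT JOIN keeps every row from books (the left table); where author_id has no match in authors, the author columns become NULL. Walk through each book:
  - book 1 (Empty Rooms): author_id=2 -> matches Walker
  - book 2 (Broken Clocks): author_id=2 -> matches Walker
  - book 3 (Northern Lights): author_id=1 -> matches Mitchell
  - book 4 (Silent Waters): author_id=NULL, no match -> kept with NULL
  - book 5 (Quiet Streets): author_id=3 -> matches Adams
All 5 rows appear; 1 has NULL author.

SQL:
SELECT a.title, b.name AS author
FROM books a
LEFT JOIN authors b ON a.author_id = b.id

Result:
title           | author  
----------------+---------
Empty Rooms     | Walker  
Broken Clocks   | Walker  
Northern Lights | Mitchell
Silent Waters   | NULL    
Quiet Streets   | Adams   


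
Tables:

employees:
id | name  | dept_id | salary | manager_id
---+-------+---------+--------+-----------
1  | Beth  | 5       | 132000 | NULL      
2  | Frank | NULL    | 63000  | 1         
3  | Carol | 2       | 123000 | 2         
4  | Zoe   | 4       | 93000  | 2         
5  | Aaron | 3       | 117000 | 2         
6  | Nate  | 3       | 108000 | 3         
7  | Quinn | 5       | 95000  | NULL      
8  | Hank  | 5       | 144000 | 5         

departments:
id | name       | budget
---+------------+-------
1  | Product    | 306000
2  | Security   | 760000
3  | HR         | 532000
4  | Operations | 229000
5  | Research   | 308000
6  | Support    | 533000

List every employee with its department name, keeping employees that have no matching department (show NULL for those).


LEFT JOIN keeps every row from employees (the left table); where dept_id has no match in departments, the department columns become NULL. Walk through each employee:
  - employee 1 (Beth): dept_id=5 -> matches Research
  - employee 2 (Frank): dept_id=NULL, no match -> kept with NULL
  - employee 3 (Carol): dept_id=2 -> matches Security
  - employee 4 (Zoe): dept_id=4 -> matches Operations
  - employee 5 (Aaron): dept_id=3 -> matches HR
  - employee 6 (Nate): dept_id=3 -> matches HR
  - employee 7 (Quinn): dept_id=5 -> matches Research
  - employee 8 (Hank): dept_id=5 -> matches Research
All 8 rows appear; 1 has NULL department.

SQL:
SELECT a.name, b.name AS department
FROM employees a
LEFT JOIN departments b ON a.dept_id = b.id

Result:
name  | department
------+-----------
Beth  | Research  
Frank | NULL      
Carol | Security  
Zoe   | Operations
Aaron | HR        
Nate  | HR        
Quinn | Research  
Hank  | Research  


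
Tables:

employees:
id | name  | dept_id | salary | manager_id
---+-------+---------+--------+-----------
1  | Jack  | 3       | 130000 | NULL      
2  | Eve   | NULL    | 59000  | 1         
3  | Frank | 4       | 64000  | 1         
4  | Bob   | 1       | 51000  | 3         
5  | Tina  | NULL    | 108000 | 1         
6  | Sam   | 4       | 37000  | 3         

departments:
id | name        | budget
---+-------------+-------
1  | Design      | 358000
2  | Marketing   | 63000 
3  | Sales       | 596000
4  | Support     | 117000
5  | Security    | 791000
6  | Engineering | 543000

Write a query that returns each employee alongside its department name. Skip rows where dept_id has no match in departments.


INNER JOIN keeps only employees rows whose dept_id matches an id in departments. Walk through each employee:
  - employee 1 (Jack): dept_id=3 -> matches Sales
  - employee 2 (Eve): dept_id=NULL, no match -> dropped
  - employee 3 (Frank): dept_id=4 -> matches Support
  - employee 4 (Bob): dept_id=1 -> matches Design
  - employee 5 (Tina): dept_id=NULL, no match -> dropped
  - employee 6 (Sam): dept_id=4 -> matches Support
So 2 of 6 rows are dropped.

SQL:
SELECT a.name, b.name AS department
FROM employees a
INNER JOIN departments b ON a.dept_id = b.id

Result:
name  | department
------+-----------
Jack  | Sales     
Frank | Support   
Bob   | Design    
Sam   | Support   


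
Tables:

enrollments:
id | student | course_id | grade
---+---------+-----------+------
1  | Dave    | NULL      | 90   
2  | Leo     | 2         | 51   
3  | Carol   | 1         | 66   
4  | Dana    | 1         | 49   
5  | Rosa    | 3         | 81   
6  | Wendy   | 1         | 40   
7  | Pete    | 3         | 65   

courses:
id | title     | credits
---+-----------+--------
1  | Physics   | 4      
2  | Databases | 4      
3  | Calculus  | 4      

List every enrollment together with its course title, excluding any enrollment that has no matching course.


INNER JOIN keeps only enrollments rows whose course_id matches an id in courses. Walk through each enrollment:
  - enrollment 1 (Dave): course_id=NULL, no match -> dropped
  - enrollment 2 (Leo): course_id=2 -> matches Databases
  - enrollment 3 (Carol): course_id=1 -> matches Physics
  - enrollment 4 (Dana): course_id=1 -> matches Physics
  - enrollment 5 (Rosa): course_id=3 -> matches Calculus
  - enrollment 6 (Wendy): course_id=1 -> matches Physics
  - enrollment 7 (Pete): course_id=3 -> matches Calculus
So 1 of 7 rows is dropped.

SQL:
SELECT a.student, b.title AS course
FROM enrollments a
INNER JOIN courses b ON a.course_id = b.id

Result:
student | course   
--------+----------
Leo     | Databases
Carol   | Physics  
Dana    | Physics  
Rosa    | Calculus 
Wendy   | Physics  
Pete    | Calculus 


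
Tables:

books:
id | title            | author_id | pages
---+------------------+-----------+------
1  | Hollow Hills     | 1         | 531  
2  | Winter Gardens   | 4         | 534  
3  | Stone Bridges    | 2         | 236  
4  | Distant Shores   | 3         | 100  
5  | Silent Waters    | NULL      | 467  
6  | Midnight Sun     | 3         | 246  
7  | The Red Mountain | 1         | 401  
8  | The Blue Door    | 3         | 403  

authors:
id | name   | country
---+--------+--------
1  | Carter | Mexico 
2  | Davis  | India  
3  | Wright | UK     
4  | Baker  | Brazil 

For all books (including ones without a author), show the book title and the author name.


LEFT JOIN keeps every row from books (the left table); where author_id has no match in authors, the author columns become NULL. Walk through each book:
  - book 1 (Hollow Hills): author_id=1 -> matches Carter
  - book 2 (Winter Gardens): author_id=4 -> matches Baker
  - book 3 (Stone Bridges): author_id=2 -> matches Davis
  - book 4 (Distant Shores): author_id=3 -> matches Wright
  - book 5 (Silent Waters): author_id=NULL, no match -> kept with NULL
  - book 6 (Midnight Sun): author_id=3 -> matches Wright
  - book 7 (The Red Mountain): author_id=1 -> matches Carter
  - book 8 (The Blue Door): author_id=3 -> matches Wright
All 8 rows appear; 1 has NULL author.

SQL:
SELECT a.title, b.name AS author
FROM books a
LEFT JOIN authors b ON a.author_id = b.id

Result:
title            | author
-----------------+-------
Hollow Hills     | Carter
Winter Gardens   | Baker 
Stone Bridges    | Davis 
Distant Shores   | Wright
Silent Waters    | NULL  
Midnight Sun     | Wright
The Red Mountain | Carter
The Blue Door    | Wright


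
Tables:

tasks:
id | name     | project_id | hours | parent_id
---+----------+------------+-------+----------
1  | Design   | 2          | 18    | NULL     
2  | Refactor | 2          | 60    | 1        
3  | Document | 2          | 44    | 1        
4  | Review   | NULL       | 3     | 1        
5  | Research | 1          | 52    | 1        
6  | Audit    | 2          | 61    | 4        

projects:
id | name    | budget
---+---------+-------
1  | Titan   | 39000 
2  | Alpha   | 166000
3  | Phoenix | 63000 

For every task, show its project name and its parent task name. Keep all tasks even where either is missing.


Two LEFT JOINs from the same base table tasks: one to projects via project_id, one to tasks itself via parent_id. Both are LEFT so every task is preserved.
Match against projects:
  - task 1 (Design): project_id=2 -> matches Alpha
  - task 2 (Refactor): project_id=2 -> matches Alpha
  - task 3 (Document): project_id=2 -> matches Alpha
  - task 4 (Review): project_id=NULL, no match -> kept with NULL
  - task 5 (Research): project_id=1 -> matches Titan
  - task 6 (Audit): project_id=2 -> matches Alpha
Match against tasks (self):
  - task 1 (Design): parent_id=NULL -> NULL
  - task 2 (Refactor): parent_id=1 -> Design
  - task 3 (Document): parent_id=1 -> Design
  - task 4 (Review): parent_id=1 -> Design
  - task 5 (Research): parent_id=1 -> Design
  - task 6 (Audit): parent_id=4 -> Review

SQL:
SELECT a.name, b.name AS project, c.name AS parent
FROM tasks a
LEFT JOIN projects b ON a.project_id = b.id
LEFT JOIN tasks c ON a.parent_id = c.id

Result:
name     | project | parent
---------+---------+-------
Design   | Alpha   | NULL  
Refactor | Alpha   | Design
Document | Alpha   | Design
Review   | NULL    | Design
Research | Titan   | Design
Audit    | Alpha   | Review


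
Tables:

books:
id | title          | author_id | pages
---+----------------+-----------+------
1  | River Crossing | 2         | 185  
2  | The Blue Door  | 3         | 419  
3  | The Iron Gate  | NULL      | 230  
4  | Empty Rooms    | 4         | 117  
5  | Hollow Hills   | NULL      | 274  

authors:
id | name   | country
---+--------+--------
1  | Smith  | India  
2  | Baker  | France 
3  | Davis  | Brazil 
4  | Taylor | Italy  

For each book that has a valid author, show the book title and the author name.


INNER JOIN keeps only books rows whose author_id matches an id in authors. Walk through each book:
  - book 1 (River Crossing): author_id=2 -> matches Baker
  - book 2 (The Blue Door): author_id=3 -> matches Davis
  - book 3 (The Iron Gate): author_id=NULL, no match -> dropped
  - book 4 (Empty Rooms): author_id=4 -> matches Taylor
  - book 5 (Hollow Hills): author_id=NULL, no match -> dropped
So 2 of 5 rows are dropped.

SQL:
SELECT a.title, b.name AS author
FROM books a
INNER JOIN authors b ON a.author_id = b.id

Result:
title          | author
---------------+-------
River Crossing | Baker 
The Blue Door  | Davis 
Empty Rooms    | Taylor


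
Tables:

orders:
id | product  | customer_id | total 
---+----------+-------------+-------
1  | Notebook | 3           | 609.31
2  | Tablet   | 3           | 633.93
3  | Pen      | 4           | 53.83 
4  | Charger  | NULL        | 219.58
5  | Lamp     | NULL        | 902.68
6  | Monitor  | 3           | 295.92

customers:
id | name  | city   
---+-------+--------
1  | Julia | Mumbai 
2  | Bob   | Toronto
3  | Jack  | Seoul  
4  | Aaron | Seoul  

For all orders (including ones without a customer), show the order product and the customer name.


LEFT JOIN keeps every row from orders (the left table); where customer_id has no match in customers, the customer columns become NULL. Walk through each order:
  - order 1 (Notebook): customer_id=3 -> matches Jack
  - order 2 (Tablet): customer_id=3 -> matches Jack
  - order 3 (Pen): customer_id=4 -> matches Aaron
  - order 4 (Charger): customer_id=NULL, no match -> kept with NULL
  - order 5 (Lamp): customer_id=NULL, no match -> kept with NULL
  - order 6 (Monitor): customer_id=3 -> matches Jack
All 6 rows appear; 2 have NULL customer.

SQL:
SELECT a.product, b.name AS customer
FROM orders a
LEFT JOIN customers b ON a.customer_id = b.id

Result:
product  | customer
---------+---------
Notebook | Jack    
Tablet   | Jack    
Pen      | Aaron   
Charger  | NULL    
Lamp     | NULL    
Monitor  | Jack    


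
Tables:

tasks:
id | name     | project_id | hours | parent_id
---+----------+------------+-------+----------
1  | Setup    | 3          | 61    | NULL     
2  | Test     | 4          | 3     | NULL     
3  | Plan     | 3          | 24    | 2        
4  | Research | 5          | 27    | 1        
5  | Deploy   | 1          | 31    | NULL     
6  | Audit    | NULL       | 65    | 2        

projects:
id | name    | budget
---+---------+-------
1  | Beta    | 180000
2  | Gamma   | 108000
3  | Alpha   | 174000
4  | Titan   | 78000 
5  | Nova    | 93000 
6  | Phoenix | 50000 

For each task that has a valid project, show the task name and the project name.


INNER JOIN keeps only tasks rows whose project_id matches an id in projects. Walk through each task:
  - task 1 (Setup): project_id=3 -> matches Alpha
  - task 2 (Test): project_id=4 -> matches Titan
  - task 3 (Plan): project_id=3 -> matches Alpha
  - task 4 (Research): project_id=5 -> matches Nova
  - task 5 (Deploy): project_id=1 -> matches Beta
  - task 6 (Audit): project_id=NULL, no match -> dropped
So 1 of 6 rows is dropped.

SQL:
SELECT a.name, b.name AS project
FROM tasks a
INNER JOIN projects b ON a.project_id = b.id

Result:
name     | project
---------+--------
Setup    | Alpha  
Test     | Titan  
Plan     | Alpha  
Research | Nova   
Deploy   | Beta   


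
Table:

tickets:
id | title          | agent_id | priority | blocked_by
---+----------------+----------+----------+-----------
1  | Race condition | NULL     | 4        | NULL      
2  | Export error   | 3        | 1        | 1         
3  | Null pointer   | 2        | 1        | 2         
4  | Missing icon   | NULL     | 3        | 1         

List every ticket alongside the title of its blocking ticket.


This is a self-join: tickets is joined to a second copy of itself, matching each row's blocked_by to another row's id. Use LEFT JOIN so rows with blocked_by=NULL are kept.
  - ticket 1 (Race condition): blocked_by=NULL -> NULL
  - ticket 2 (Export error): blocked_by=1 -> Race condition
  - ticket 3 (Null pointer): blocked_by=2 -> Export error
  - ticket 4 (Missing icon): blocked_by=1 -> Race condition

SQL:
SELECT a.title AS item, b.title AS blocked_by
FROM tickets a
LEFT JOIN tickets b ON a.blocked_by = b.id

Result:
item           | blocked_by    
---------------+---------------
Race condition | NULL          
Export error   | Race condition
Null pointer   | Export error  
Missing icon   | Race condition


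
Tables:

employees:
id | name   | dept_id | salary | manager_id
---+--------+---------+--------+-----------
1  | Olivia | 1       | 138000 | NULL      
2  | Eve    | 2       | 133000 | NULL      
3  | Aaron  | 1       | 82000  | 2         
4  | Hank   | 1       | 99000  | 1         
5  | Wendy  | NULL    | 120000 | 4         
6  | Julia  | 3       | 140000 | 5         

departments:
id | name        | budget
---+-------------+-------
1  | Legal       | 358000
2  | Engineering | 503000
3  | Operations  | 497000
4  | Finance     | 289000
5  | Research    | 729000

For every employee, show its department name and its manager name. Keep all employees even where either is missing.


Two LEFT JOINs from the same base table employees: one to departments via dept_id, one to employees itself via manager_id. Both are LEFT so every employee is preserved.
Match against departments:
  - employee 1 (Olivia): dept_id=1 -> matches Legal
  - employee 2 (Eve): dept_id=2 -> matches Engineering
  - employee 3 (Aaron): dept_id=1 -> matches Legal
  - employee 4 (Hank): dept_id=1 -> matches Legal
  - employee 5 (Wendy): dept_id=NULL, no match -> kept with NULL
  - employee 6 (Julia): dept_id=3 -> matches Operations
Match against employees (self):
  - employee 1 (Olivia): manager_id=NULL -> NULL
  - employee 2 (Eve): manager_id=NULL -> NULL
  - employee 3 (Aaron): manager_id=2 -> Eve
  - employee 4 (Hank): manager_id=1 -> Olivia
  - employee 5 (Wendy): manager_id=4 -> Hank
  - employee 6 (Julia): manager_id=5 -> Wendy

SQL:
SELECT a.name, b.name AS department, c.name AS manager
FROM employees a
LEFT JOIN departments b ON a.dept_id = b.id
LEFT JOIN employees c ON a.manager_id = c.id

Result:
name   | department  | manager
-------+-------------+--------
Olivia | Legal       | NULL   
Eve    | Engineering | NULL   
Aaron  | Legal       | Eve    
Hank   | Legal       | Olivia 
Wendy  | NULL        | Hank   
Julia  | Operations  | Wendy  


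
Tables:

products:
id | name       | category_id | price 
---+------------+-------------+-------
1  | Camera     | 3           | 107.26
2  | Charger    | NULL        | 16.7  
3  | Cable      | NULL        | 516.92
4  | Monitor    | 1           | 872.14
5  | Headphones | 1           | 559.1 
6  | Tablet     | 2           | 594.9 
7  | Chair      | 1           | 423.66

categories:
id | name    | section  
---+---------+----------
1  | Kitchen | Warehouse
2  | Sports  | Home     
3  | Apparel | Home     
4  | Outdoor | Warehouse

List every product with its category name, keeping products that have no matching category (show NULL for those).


LEFT JOIN keeps every row from products (the left table); where category_id has no match in categories, the category columns become NULL. Walk through each product:
  - product 1 (Camera): category_id=3 -> matches Apparel
  - product 2 (Charger): category_id=NULL, no match -> kept with NULL
  - product 3 (Cable): category_id=NULL, no match -> kept with NULL
  - product 4 (Monitor): category_id=1 -> matches Kitchen
  - product 5 (Headphones): category_id=1 -> matches Kitchen
  - product 6 (Tablet): category_id=2 -> matches Sports
  - product 7 (Chair): category_id=1 -> matches Kitchen
All 7 rows appear; 2 have NULL category.

SQL:
SELECT a.name, b.name AS category
FROM products a
LEFT JOIN categories b ON a.category_id = b.id

Result:
name       | category
-----------+---------
Camera     | Apparel 
Charger    | NULL    
Cable      | NULL    
Monitor    | Kitchen 
Headphones | Kitchen 
Tablet     | Sports  
Chair      | Kitchen 


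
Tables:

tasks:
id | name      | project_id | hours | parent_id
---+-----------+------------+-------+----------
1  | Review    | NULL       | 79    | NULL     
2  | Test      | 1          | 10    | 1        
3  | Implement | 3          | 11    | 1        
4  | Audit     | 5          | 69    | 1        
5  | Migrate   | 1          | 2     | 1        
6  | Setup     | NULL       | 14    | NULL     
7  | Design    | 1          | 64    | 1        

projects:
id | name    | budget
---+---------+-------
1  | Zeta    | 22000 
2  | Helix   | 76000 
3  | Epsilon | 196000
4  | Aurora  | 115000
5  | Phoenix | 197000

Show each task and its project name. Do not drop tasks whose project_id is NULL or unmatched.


LEFT JOIN keeps every row from tasks (the left table); where project_id has no match in projects, the project columns become NULL. Walk through each task:
  - task 1 (Review): project_id=NULL, no match -> kept with NULL
  - task 2 (Test): project_id=1 -> matches Zeta
  - task 3 (Implement): project_id=3 -> matches Epsilon
  - task 4 (Audit): project_id=5 -> matches Phoenix
  - task 5 (Migrate): project_id=1 -> matches Zeta
  - task 6 (Setup): project_id=NULL, no match -> kept with NULL
  - task 7 (Design): project_id=1 -> matches Zeta
All 7 rows appear; 2 have NULL project.

SQL:
SELECT a.name, b.name AS project
FROM tasks a
LEFT JOIN projects b ON a.project_id = b.id

Result:
name      | project
----------+--------
Review    | NULL   
Test      | Zeta   
Implement | Epsilon
Audit     | Phoenix
Migrate   | Zeta   
Setup     | NULL   
Design    | Zeta   


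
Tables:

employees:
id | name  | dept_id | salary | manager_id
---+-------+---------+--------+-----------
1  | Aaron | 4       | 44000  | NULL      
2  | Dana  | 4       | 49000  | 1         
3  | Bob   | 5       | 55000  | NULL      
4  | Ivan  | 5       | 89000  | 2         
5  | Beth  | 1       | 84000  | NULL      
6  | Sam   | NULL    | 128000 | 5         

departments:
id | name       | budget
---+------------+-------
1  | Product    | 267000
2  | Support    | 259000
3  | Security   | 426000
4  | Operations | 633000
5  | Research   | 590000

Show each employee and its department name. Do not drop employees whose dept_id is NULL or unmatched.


LEFT JOIN keeps every row from employees (the left table); where dept_id has no match in departments, the department columns become NULL. Walk through each employee:
  - employee 1 (Aaron): dept_id=4 -> matches Operations
  - employee 2 (Dana): dept_id=4 -> matches Operations
  - employee 3 (Bob): dept_id=5 -> matches Research
  - employee 4 (Ivan): dept_id=5 -> matches Research
  - employee 5 (Beth): dept_id=1 -> matches Product
  - employee 6 (Sam): dept_id=NULL, no match -> kept with NULL
All 6 rows appear; 1 has NULL department.

SQL:
SELECT a.name, b.name AS department
FROM employees a
LEFT JOIN departments b ON a.dept_id = b.id

Result:
name  | department
------+-----------
Aaron | Operations
Dana  | Operations
Bob   | Research  
Ivan  | Research  
Beth  | Product   
Sam   | NULL      


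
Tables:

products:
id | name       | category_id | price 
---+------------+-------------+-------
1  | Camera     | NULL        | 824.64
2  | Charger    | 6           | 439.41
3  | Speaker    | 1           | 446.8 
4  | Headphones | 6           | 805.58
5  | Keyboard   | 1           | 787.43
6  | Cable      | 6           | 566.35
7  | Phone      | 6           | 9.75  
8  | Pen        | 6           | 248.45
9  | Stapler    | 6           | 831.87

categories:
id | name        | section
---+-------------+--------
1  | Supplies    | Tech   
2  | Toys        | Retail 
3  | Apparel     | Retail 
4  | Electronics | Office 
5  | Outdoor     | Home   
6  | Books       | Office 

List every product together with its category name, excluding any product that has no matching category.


INNER JOIN keeps only products rows whose category_id matches an id in categories. Walk through each product:
  - product 1 (Camera): category_id=NULL, no match -> dropped
  - product 2 (Charger): category_id=6 -> matches Books
  - product 3 (Speaker): category_id=1 -> matches Supplies
  - product 4 (Headphones): category_id=6 -> matches Books
  - product 5 (Keyboard): category_id=1 -> matches Supplies
  - product 6 (Cable): category_id=6 -> matches Books
  - product 7 (Phone): category_id=6 -> matches Books
  - product 8 (Pen): category_id=6 -> matches Books
  - product 9 (Stapler): category_id=6 -> matches Books
So 1 of 9 rows is dropped.

SQL:
SELECT a.name, b.name AS category
FROM products a
INNER JOIN categories b ON a.category_id = b.id

Result:
name       | category
-----------+---------
Charger    | Books   
Speaker    | Supplies
Headphones | Books   
Keyboard   | Supplies
Cable      | Books   
Phone      | Books   
Pen        | Books   
Stapler    | Books   


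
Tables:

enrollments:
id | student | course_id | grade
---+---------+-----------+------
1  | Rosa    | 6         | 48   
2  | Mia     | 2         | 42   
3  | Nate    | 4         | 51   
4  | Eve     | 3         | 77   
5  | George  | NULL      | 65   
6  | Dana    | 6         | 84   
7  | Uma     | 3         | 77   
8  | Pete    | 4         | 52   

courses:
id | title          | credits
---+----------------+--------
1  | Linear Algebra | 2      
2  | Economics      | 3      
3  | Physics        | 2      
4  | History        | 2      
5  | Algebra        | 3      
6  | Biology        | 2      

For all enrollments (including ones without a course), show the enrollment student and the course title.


LEFT JOIN keeps every row from enrollments (the left table); where course_id has no match in courses, the course columns become NULL. Walk through each enrollment:
  - enrollment 1 (Rosa): course_id=6 -> matches Biology
  - enrollment 2 (Mia): course_id=2 -> matches Economics
  - enrollment 3 (Nate): course_id=4 -> matches History
  - enrollment 4 (Eve): course_id=3 -> matches Physics
  - enrollment 5 (George): course_id=NULL, no match -> kept with NULL
  - enrollment 6 (Dana): course_id=6 -> matches Biology
  - enrollment 7 (Uma): course_id=3 -> matches Physics
  - enrollment 8 (Pete): course_id=4 -> matches History
All 8 rows appear; 1 has NULL course.

SQL:
SELECT a.student, b.title AS course
FROM enrollments a
LEFT JOIN courses b ON a.course_id = b.id

Result:
student | course   
--------+----------
Rosa    | Biology  
Mia     | Economics
Nate    | History  
Eve     | Physics  
George  | NULL     
Dana    | Biology  
Uma     | Physics  
Pete    | History  


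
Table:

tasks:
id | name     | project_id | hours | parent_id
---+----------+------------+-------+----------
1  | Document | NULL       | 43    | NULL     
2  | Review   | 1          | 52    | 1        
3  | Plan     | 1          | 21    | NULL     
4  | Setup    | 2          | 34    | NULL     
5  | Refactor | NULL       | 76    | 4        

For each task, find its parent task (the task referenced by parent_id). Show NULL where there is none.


This is a self-join: tasks is joined to a second copy of itself, matching each row's parent_id to another row's id. Use LEFT JOIN so rows with parent_id=NULL are kept.
  - task 1 (Document): parent_id=NULL -> NULL
  - task 2 (Review): parent_id=1 -> Document
  - task 3 (Plan): parent_id=NULL -> NULL
  - task 4 (Setup): parent_id=NULL -> NULL
  - task 5 (Refactor): parent_id=4 -> Setup

SQL:
SELECT a.name AS item, b.name AS parent
FROM tasks a
LEFT JOIN tasks b ON a.parent_id = b.id

Result:
item     | parent  
---------+---------
Document | NULL    
Review   | Document
Plan     | NULL    
Setup    | NULL    
Refactor | Setup   


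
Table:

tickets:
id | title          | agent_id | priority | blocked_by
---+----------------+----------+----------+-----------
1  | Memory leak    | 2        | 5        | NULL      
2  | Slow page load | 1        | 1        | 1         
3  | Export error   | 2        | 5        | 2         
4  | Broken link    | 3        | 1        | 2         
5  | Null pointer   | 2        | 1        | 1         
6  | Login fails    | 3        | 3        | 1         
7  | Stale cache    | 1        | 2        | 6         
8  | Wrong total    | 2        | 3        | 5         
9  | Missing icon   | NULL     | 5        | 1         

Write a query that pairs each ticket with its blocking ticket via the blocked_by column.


This is a self-join: tickets is joined to a second copy of itself, matching each row's blocked_by to another row's id. Use LEFT JOIN so rows with blocked_by=NULL are kept.
  - ticket 1 (Memory leak): blocked_by=NULL -> NULL
  - ticket 2 (Slow page load): blocked_by=1 -> Memory leak
  - ticket 3 (Export error): blocked_by=2 -> Slow page load
  - ticket 4 (Broken link): blocked_by=2 -> Slow page load
  - ticket 5 (Null pointer): blocked_by=1 -> Memory leak
  - ticket 6 (Login fails): blocked_by=1 -> Memory leak
  - ticket 7 (Stale cache): blocked_by=6 -> Login fails
  - ticket 8 (Wrong total): blocked_by=5 -> Null pointer
  - ticket 9 (Missing icon): blocked_by=1 -> Memory leak

SQL:
SELECT a.title AS item, b.title AS blocked_by
FROM tickets a
LEFT JOIN tickets b ON a.blocked_by = b.id

Result:
item           | blocked_by    
---------------+---------------
Memory leak    | NULL          
Slow page load | Memory leak   
Export error   | Slow page load
Broken link    | Slow page load
Null pointer   | Memory leak   
Login fails    | Memory leak   
Stale cache    | Login fails   
Wrong total    | Null pointer  
Missing icon   | Memory leak   


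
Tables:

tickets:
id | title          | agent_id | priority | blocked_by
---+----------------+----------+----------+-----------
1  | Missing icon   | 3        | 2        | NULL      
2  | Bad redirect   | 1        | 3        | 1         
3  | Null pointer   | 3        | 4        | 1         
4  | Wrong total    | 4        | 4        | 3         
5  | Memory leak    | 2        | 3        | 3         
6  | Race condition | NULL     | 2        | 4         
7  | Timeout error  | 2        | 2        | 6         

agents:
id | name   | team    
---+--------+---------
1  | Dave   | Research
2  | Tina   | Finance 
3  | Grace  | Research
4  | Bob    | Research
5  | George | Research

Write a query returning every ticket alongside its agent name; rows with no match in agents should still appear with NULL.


LEFT JOIN keeps every row from tickets (the left table); where agent_id has no match in agents, the agent columns become NULL. Walk through each ticket:
  - ticket 1 (Missing icon): agent_id=3 -> matches Grace
  - ticket 2 (Bad redirect): agent_id=1 -> matches Dave
  - ticket 3 (Null pointer): agent_id=3 -> matches Grace
  - ticket 4 (Wrong total): agent_id=4 -> matches Bob
  - ticket 5 (Memory leak): agent_id=2 -> matches Tina
  - ticket 6 (Race condition): agent_id=NULL, no match -> kept with NULL
  - ticket 7 (Timeout error): agent_id=2 -> matches Tina
All 7 rows appear; 1 has NULL agent.

SQL:
SELECT a.title, b.name AS agent
FROM tickets a
LEFT JOIN agents b ON a.agent_id = b.id

Result:
title          | agent
---------------+------
Missing icon   | Grace
Bad redirect   | Dave 
Null pointer   | Grace
Wrong total    | Bob  
Memory leak    | Tina 
Race condition | NULL 
Timeout error  | Tina 


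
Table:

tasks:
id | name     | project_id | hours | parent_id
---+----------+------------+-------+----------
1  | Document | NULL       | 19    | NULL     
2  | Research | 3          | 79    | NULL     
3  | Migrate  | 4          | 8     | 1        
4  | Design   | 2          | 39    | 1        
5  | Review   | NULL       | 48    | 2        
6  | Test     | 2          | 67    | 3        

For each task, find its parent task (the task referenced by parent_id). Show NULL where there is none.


This is a self-join: tasks is joined to a second copy of itself, matching each row's parent_id to another row's id. Use LEFT JOIN so rows with parent_id=NULL are kept.
  - task 1 (Document): parent_id=NULL -> NULL
  - task 2 (Research): parent_id=NULL -> NULL
  - task 3 (Migrate): parent_id=1 -> Document
  - task 4 (Design): parent_id=1 -> Document
  - task 5 (Review): parent_id=2 -> Research
  - task 6 (Test): parent_id=3 -> Migrate

SQL:
SELECT a.name AS item, b.name AS parent
FROM tasks a
LEFT JOIN tasks b ON a.parent_id = b.id

Result:
item     | parent  
---------+---------
Document | NULL    
Research | NULL    
Migrate  | Document
Design   | Document
Review   | Research
Test     | Migrate 


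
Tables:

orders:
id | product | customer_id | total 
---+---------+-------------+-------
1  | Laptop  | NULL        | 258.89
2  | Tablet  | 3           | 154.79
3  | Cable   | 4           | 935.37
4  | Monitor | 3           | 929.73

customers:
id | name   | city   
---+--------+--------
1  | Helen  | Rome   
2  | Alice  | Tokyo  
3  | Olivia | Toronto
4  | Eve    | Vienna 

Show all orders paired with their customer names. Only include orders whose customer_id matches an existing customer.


INNER JOIN keeps only orders rows whose customer_id matches an id in customers. Walk through each order:
  - order 1 (Laptop): customer_id=NULL, no match -> dropped
  - order 2 (Tablet): customer_id=3 -> matches Olivia
  - order 3 (Cable): customer_id=4 -> matches Eve
  - order 4 (Monitor): customer_id=3 -> matches Olivia
So 1 of 4 rows is dropped.

SQL:
SELECT a.product, b.name AS customer
FROM orders a
INNER JOIN customers b ON a.customer_id = b.id

Result:
product | customer
--------+---------
Tablet  | Olivia  
Cable   | Eve     
Monitor | Olivia  


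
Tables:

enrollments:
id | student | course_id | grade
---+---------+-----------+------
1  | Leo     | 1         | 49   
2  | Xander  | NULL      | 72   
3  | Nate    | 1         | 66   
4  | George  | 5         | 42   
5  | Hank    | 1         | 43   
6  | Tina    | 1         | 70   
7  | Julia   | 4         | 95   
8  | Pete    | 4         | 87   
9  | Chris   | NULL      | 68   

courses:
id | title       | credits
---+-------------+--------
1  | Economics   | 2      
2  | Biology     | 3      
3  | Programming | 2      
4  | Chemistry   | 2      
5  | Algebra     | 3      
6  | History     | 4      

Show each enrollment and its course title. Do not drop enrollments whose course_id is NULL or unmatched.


LEFT JOIN keeps every row from enrollments (the left table); where course_id has no match in courses, the course columns become NULL. Walk through each enrollment:
  - enrollment 1 (Leo): course_id=1 -> matches Economics
  - enrollment 2 (Xander): course_id=NULL, no match -> kept with NULL
  - enrollment 3 (Nate): course_id=1 -> matches Economics
  - enrollment 4 (George): course_id=5 -> matches Algebra
  - enrollment 5 (Hank): course_id=1 -> matches Economics
  - enrollment 6 (Tina): course_id=1 -> matches Economics
  - enrollment 7 (Julia): course_id=4 -> matches Chemistry
  - enrollment 8 (Pete): course_id=4 -> matches Chemistry
  - enrollment 9 (Chris): course_id=NULL, no match -> kept with NULL
All 9 rows appear; 2 have NULL course.

SQL:
SELECT a.student, b.title AS course
FROM enrollments a
LEFT JOIN courses b ON a.course_id = b.id

Result:
student | course   
--------+----------
Leo     | Economics
Xander  | NULL     
Nate    | Economics
George  | Algebra  
Hank    | Economics
Tina    | Economics
Julia   | Chemistry
Pete    | Chemistry
Chris   | NULL     


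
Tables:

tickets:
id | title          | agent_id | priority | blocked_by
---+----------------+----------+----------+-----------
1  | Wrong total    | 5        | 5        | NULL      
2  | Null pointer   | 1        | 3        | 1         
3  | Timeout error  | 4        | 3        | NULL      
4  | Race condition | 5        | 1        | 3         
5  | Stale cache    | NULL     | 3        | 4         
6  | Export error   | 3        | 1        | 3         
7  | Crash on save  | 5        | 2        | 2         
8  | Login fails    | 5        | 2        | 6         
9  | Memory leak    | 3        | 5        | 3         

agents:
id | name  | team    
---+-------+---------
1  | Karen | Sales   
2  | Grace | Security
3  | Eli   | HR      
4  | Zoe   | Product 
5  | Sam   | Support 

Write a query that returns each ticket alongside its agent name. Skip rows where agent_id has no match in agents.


INNER JOIN keeps only tickets rows whose agent_id matches an id in agents. Walk through each ticket:
  - ticket 1 (Wrong total): agent_id=5 -> matches Sam
  - ticket 2 (Null pointer): agent_id=1 -> matches Karen
  - ticket 3 (Timeout error): agent_id=4 -> matches Zoe
  - ticket 4 (Race condition): agent_id=5 -> matches Sam
  - ticket 5 (Stale cache): agent_id=NULL, no match -> dropped
  - ticket 6 (Export error): agent_id=3 -> matches Eli
  - ticket 7 (Crash on save): agent_id=5 -> matches Sam
  - ticket 8 (Login fails): agent_id=5 -> matches Sam
  - ticket 9 (Memory leak): agent_id=3 -> matches Eli
So 1 of 9 rows is dropped.

SQL:
SELECT a.title, b.name AS agent
FROM tickets a
INNER JOIN agents b ON a.agent_id = b.id

Result:
title          | agent
---------------+------
Wrong total    | Sam  
Null pointer   | Karen
Timeout error  | Zoe  
Race condition | Sam  
Export error   | Eli  
Crash on save  | Sam  
Login fails    | Sam  
Memory leak    | Eli  


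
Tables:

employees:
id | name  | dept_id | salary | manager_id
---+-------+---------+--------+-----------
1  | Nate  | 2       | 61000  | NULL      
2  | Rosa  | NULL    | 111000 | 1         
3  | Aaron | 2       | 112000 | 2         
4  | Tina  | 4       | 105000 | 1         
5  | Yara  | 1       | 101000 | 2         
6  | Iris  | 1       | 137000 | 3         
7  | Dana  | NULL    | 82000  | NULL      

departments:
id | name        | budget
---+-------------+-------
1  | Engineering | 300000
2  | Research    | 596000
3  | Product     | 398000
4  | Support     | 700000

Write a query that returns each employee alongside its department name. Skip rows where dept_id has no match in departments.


INNER JOIN keeps only employees rows whose dept_id matches an id in departments. Walk through each employee:
  - employee 1 (Nate): dept_id=2 -> matches Research
  - employee 2 (Rosa): dept_id=NULL, no match -> dropped
  - employee 3 (Aaron): dept_id=2 -> matches Research
  - employee 4 (Tina): dept_id=4 -> matches Support
  - employee 5 (Yara): dept_id=1 -> matches Engineering
  - employee 6 (Iris): dept_id=1 -> matches Engineering
  - employee 7 (Dana): dept_id=NULL, no match -> dropped
So 2 of 7 rows are dropped.

SQL:
SELECT a.name, b.name AS department
FROM employees a
INNER JOIN departments b ON a.dept_id = b.id

Result:
name  | department 
------+------------
Nate  | Research   
Aaron | Research   
Tina  | Support    
Yara  | Engineering
Iris  | Engineering


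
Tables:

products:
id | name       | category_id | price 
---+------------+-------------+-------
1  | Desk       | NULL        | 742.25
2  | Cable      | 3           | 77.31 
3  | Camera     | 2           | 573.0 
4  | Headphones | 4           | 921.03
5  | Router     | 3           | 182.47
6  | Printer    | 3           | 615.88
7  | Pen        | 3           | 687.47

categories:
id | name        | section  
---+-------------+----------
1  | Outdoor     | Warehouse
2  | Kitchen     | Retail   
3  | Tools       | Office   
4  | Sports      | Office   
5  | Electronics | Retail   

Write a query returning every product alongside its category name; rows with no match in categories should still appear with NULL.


LEFT JOIN keeps every row from products (the left table); where category_id has no match in categories, the category columns become NULL. Walk through each product:
  - product 1 (Desk): category_id=NULL, no match -> kept with NULL
  - product 2 (Cable): category_id=3 -> matches Tools
  - product 3 (Camera): category_id=2 -> matches Kitchen
  - product 4 (Headphones): category_id=4 -> matches Sports
  - product 5 (Router): category_id=3 -> matches Tools
  - product 6 (Printer): category_id=3 -> matches Tools
  - product 7 (Pen): category_id=3 -> matches Tools
All 7 rows appear; 1 has NULL category.

SQL:
SELECT a.name, b.name AS category
FROM products a
LEFT JOIN categories b ON a.category_id = b.id

Result:
name       | category
-----------+---------
Desk       | NULL    
Cable      | Tools   
Camera     | Kitchen 
Headphones | Sports  
Router     | Tools   
Printer    | Tools   
Pen        | Tools   
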